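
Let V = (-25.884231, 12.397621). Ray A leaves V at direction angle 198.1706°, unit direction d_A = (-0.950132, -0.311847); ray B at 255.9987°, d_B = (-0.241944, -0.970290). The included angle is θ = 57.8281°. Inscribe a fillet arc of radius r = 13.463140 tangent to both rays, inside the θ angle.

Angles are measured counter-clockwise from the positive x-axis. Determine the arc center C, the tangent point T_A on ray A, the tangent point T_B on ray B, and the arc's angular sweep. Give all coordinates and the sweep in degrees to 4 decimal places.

bisector direction at 227.0847° = (-0.680917,-0.732361)
center distance |VC| = r/sin(θ/2) = 13.463140/sin(28.9140°) = 27.845341
C = V + |VC|·bis = (-44.8446,-7.9952)
T_A = V + ((C−V)·d_A)·d_A = V + 24.3743·d_A = (-49.0430,4.7966)
T_B = V + ((C−V)·d_B)·d_B = V + 24.3743·d_B = (-31.7814,-11.2525)
sweep = 180° − θ = 122.1719°

center=(-44.8446,-7.9952) T_A=(-49.0430,4.7966) T_B=(-31.7814,-11.2525) sweep=122.1719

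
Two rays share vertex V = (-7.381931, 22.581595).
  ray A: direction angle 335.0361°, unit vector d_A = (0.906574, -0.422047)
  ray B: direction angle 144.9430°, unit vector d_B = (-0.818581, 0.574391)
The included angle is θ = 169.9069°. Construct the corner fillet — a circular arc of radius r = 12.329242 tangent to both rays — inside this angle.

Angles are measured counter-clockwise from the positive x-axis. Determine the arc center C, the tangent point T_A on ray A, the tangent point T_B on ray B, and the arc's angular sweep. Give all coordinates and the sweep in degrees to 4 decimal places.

center=(-1.1914,33.2995) T_A=(-6.3949,22.1221) T_B=(-8.2732,23.2070) sweep=10.0931

bisector direction at 59.9896° = (0.500158,0.865934)
center distance |VC| = r/sin(θ/2) = 12.329242/sin(84.9535°) = 12.377222
C = V + |VC|·bis = (-1.1914,33.2995)
T_A = V + ((C−V)·d_A)·d_A = V + 1.0888·d_A = (-6.3949,22.1221)
T_B = V + ((C−V)·d_B)·d_B = V + 1.0888·d_B = (-8.2732,23.2070)
sweep = 180° − θ = 10.0931°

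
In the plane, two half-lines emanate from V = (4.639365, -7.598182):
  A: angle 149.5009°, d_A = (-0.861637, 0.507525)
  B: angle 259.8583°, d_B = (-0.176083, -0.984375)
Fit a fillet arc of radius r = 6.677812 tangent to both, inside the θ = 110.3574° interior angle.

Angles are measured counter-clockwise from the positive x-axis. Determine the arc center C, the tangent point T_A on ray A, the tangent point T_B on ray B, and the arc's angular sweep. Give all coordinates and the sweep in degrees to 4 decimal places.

center=(-2.7520,-10.9946) T_A=(0.6372,-5.2408) T_B=(3.8215,-12.1705) sweep=69.6426

bisector direction at 204.6796° = (-0.908657,-0.417544)
center distance |VC| = r/sin(θ/2) = 6.677812/sin(55.1787°) = 8.134378
C = V + |VC|·bis = (-2.7520,-10.9946)
T_A = V + ((C−V)·d_A)·d_A = V + 4.6449·d_A = (0.6372,-5.2408)
T_B = V + ((C−V)·d_B)·d_B = V + 4.6449·d_B = (3.8215,-12.1705)
sweep = 180° − θ = 69.6426°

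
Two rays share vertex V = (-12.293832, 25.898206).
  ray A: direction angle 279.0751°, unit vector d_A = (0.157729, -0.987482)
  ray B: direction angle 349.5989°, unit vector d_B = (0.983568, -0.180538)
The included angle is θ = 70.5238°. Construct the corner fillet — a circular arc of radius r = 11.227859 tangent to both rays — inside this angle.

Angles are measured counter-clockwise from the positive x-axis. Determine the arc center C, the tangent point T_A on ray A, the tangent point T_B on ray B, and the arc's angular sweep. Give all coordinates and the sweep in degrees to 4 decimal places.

bisector direction at 314.3370° = (0.698877,-0.715242)
center distance |VC| = r/sin(θ/2) = 11.227859/sin(35.2619°) = 19.448417
C = V + |VC|·bis = (1.2982,11.9879)
T_A = V + ((C−V)·d_A)·d_A = V + 15.8801·d_A = (-9.7891,10.2169)
T_B = V + ((C−V)·d_B)·d_B = V + 15.8801·d_B = (3.3253,23.0313)
sweep = 180° − θ = 109.4762°

center=(1.2982,11.9879) T_A=(-9.7891,10.2169) T_B=(3.3253,23.0313) sweep=109.4762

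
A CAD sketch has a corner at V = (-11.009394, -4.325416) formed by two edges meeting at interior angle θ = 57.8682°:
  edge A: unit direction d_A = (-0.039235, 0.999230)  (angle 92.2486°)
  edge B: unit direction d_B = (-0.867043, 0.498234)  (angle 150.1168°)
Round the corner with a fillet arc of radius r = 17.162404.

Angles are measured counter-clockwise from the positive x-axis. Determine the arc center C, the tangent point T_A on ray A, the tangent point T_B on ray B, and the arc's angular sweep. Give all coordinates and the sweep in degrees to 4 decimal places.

bisector direction at 121.1827° = (-0.517769,0.855521)
center distance |VC| = r/sin(θ/2) = 17.162404/sin(28.9341°) = 35.473926
C = V + |VC|·bis = (-29.3767,26.0233)
T_A = V + ((C−V)·d_A)·d_A = V + 31.0460·d_A = (-12.2275,26.6966)
T_B = V + ((C−V)·d_B)·d_B = V + 31.0460·d_B = (-37.9276,11.1427)
sweep = 180° − θ = 122.1318°

center=(-29.3767,26.0233) T_A=(-12.2275,26.6966) T_B=(-37.9276,11.1427) sweep=122.1318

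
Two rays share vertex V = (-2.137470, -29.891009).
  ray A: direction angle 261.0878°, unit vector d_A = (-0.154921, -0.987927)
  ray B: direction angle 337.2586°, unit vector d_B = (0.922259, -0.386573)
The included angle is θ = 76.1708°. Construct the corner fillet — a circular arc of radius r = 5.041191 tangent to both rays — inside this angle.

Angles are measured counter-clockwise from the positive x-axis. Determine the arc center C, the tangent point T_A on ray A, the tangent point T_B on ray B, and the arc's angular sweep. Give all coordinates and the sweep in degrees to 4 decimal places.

bisector direction at 299.1732° = (0.487451,-0.873150)
center distance |VC| = r/sin(θ/2) = 5.041191/sin(38.0854°) = 8.172669
C = V + |VC|·bis = (1.8463,-37.0270)
T_A = V + ((C−V)·d_A)·d_A = V + 6.4326·d_A = (-3.1340,-36.2460)
T_B = V + ((C−V)·d_B)·d_B = V + 6.4326·d_B = (3.7951,-32.3777)
sweep = 180° − θ = 103.8292°

center=(1.8463,-37.0270) T_A=(-3.1340,-36.2460) T_B=(3.7951,-32.3777) sweep=103.8292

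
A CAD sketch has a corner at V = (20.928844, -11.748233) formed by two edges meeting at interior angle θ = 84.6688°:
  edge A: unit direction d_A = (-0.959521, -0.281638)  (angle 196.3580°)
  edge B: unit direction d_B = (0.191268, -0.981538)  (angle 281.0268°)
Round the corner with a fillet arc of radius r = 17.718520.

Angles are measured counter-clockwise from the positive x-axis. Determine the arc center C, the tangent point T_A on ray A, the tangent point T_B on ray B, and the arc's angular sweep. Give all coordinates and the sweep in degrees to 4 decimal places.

center=(7.2574,-34.2271) T_A=(2.2672,-17.2258) T_B=(24.6488,-30.8381) sweep=95.3312

bisector direction at 238.6924° = (-0.519632,-0.854390)
center distance |VC| = r/sin(θ/2) = 17.718520/sin(42.3344°) = 26.309823
C = V + |VC|·bis = (7.2574,-34.2271)
T_A = V + ((C−V)·d_A)·d_A = V + 19.4489·d_A = (2.2672,-17.2258)
T_B = V + ((C−V)·d_B)·d_B = V + 19.4489·d_B = (24.6488,-30.8381)
sweep = 180° − θ = 95.3312°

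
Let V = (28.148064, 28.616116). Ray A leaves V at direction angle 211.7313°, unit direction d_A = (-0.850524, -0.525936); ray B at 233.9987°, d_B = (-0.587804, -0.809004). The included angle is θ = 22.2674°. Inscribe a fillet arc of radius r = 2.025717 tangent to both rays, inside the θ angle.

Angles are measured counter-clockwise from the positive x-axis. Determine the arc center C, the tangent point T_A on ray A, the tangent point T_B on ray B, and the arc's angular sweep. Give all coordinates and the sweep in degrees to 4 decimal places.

center=(20.4589,21.4797) T_A=(19.3935,23.2026) T_B=(22.0977,20.2889) sweep=157.7326

bisector direction at 222.8650° = (-0.732959,-0.680273)
center distance |VC| = r/sin(θ/2) = 2.025717/sin(11.1337°) = 10.490556
C = V + |VC|·bis = (20.4589,21.4797)
T_A = V + ((C−V)·d_A)·d_A = V + 10.2931·d_A = (19.3935,23.2026)
T_B = V + ((C−V)·d_B)·d_B = V + 10.2931·d_B = (22.0977,20.2889)
sweep = 180° − θ = 157.7326°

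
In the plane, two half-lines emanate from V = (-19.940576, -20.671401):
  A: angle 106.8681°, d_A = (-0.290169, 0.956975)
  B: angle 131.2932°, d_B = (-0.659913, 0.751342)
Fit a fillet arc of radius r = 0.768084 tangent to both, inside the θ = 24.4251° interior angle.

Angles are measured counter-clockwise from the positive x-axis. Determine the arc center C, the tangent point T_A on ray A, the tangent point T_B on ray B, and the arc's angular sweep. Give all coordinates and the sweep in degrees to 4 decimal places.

center=(-21.7054,-17.4982) T_A=(-20.9703,-17.2753) T_B=(-22.2825,-18.0051) sweep=155.5749

bisector direction at 119.0806° = (-0.486040,0.873936)
center distance |VC| = r/sin(θ/2) = 0.768084/sin(12.2126°) = 3.630935
C = V + |VC|·bis = (-21.7054,-17.4982)
T_A = V + ((C−V)·d_A)·d_A = V + 3.5488·d_A = (-20.9703,-17.2753)
T_B = V + ((C−V)·d_B)·d_B = V + 3.5488·d_B = (-22.2825,-18.0051)
sweep = 180° − θ = 155.5749°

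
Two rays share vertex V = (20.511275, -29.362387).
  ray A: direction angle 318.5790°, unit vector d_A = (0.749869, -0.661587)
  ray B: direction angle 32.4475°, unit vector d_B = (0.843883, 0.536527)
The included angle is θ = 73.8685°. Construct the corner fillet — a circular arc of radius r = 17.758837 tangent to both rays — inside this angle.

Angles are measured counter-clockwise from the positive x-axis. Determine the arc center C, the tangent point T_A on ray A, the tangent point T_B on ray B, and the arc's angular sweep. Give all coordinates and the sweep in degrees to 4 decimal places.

bisector direction at 355.5132° = (0.996935,-0.078229)
center distance |VC| = r/sin(θ/2) = 17.758837/sin(36.9342°) = 29.553822
C = V + |VC|·bis = (49.9745,-31.6743)
T_A = V + ((C−V)·d_A)·d_A = V + 23.6231·d_A = (38.2255,-44.9911)
T_B = V + ((C−V)·d_B)·d_B = V + 23.6231·d_B = (40.4464,-16.6880)
sweep = 180° − θ = 106.1315°

center=(49.9745,-31.6743) T_A=(38.2255,-44.9911) T_B=(40.4464,-16.6880) sweep=106.1315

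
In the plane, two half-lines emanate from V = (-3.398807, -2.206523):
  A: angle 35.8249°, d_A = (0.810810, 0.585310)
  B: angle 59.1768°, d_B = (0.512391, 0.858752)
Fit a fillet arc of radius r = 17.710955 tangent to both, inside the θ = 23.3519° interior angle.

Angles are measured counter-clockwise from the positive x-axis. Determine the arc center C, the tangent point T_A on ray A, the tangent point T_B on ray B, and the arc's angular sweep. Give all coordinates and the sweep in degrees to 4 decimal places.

center=(55.7245,62.3172) T_A=(66.0909,47.9570) T_B=(40.5152,71.3921) sweep=156.6481

bisector direction at 47.5008° = (0.675579,0.737287)
center distance |VC| = r/sin(θ/2) = 17.710955/sin(11.6760°) = 87.514989
C = V + |VC|·bis = (55.7245,62.3172)
T_A = V + ((C−V)·d_A)·d_A = V + 85.7041·d_A = (66.0909,47.9570)
T_B = V + ((C−V)·d_B)·d_B = V + 85.7041·d_B = (40.5152,71.3921)
sweep = 180° − θ = 156.6481°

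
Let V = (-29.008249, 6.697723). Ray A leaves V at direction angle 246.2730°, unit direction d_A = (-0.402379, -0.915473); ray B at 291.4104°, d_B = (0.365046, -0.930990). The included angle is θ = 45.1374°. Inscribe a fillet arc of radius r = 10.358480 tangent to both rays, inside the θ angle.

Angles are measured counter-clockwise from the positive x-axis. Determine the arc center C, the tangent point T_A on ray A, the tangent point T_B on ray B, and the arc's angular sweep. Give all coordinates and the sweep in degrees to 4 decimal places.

bisector direction at 268.8417° = (-0.020215,-0.999796)
center distance |VC| = r/sin(θ/2) = 10.358480/sin(22.5687°) = 26.989903
C = V + |VC|·bis = (-29.5538,-20.2867)
T_A = V + ((C−V)·d_A)·d_A = V + 24.9230·d_A = (-39.0368,-16.1186)
T_B = V + ((C−V)·d_B)·d_B = V + 24.9230·d_B = (-19.9102,-16.5053)
sweep = 180° − θ = 134.8626°

center=(-29.5538,-20.2867) T_A=(-39.0368,-16.1186) T_B=(-19.9102,-16.5053) sweep=134.8626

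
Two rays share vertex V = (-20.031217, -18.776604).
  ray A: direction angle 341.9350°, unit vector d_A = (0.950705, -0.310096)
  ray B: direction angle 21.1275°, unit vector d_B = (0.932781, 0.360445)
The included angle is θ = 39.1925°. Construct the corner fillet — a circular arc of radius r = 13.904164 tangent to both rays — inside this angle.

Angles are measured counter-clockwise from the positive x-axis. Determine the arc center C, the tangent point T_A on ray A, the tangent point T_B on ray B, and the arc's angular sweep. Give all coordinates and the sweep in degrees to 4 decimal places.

bisector direction at 1.5312° = (0.999643,0.026722)
center distance |VC| = r/sin(θ/2) = 13.904164/sin(19.5963°) = 41.456715
C = V + |VC|·bis = (21.4107,-17.6688)
T_A = V + ((C−V)·d_A)·d_A = V + 39.0555·d_A = (17.0991,-30.8876)
T_B = V + ((C−V)·d_B)·d_B = V + 39.0555·d_B = (16.3990,-4.6993)
sweep = 180° − θ = 140.8075°

center=(21.4107,-17.6688) T_A=(17.0991,-30.8876) T_B=(16.3990,-4.6993) sweep=140.8075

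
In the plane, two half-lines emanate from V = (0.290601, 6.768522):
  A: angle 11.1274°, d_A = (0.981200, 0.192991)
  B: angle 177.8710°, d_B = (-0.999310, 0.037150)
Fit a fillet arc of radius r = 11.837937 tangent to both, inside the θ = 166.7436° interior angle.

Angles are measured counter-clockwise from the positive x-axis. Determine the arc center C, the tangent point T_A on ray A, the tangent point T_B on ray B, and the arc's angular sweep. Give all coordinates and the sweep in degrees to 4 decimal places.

center=(-0.6443,18.6494) T_A=(1.6403,7.0340) T_B=(-1.0841,6.8196) sweep=13.2564

bisector direction at 94.4992° = (-0.078445,0.996918)
center distance |VC| = r/sin(θ/2) = 11.837937/sin(83.3718°) = 11.917593
C = V + |VC|·bis = (-0.6443,18.6494)
T_A = V + ((C−V)·d_A)·d_A = V + 1.3756·d_A = (1.6403,7.0340)
T_B = V + ((C−V)·d_B)·d_B = V + 1.3756·d_B = (-1.0841,6.8196)
sweep = 180° − θ = 13.2564°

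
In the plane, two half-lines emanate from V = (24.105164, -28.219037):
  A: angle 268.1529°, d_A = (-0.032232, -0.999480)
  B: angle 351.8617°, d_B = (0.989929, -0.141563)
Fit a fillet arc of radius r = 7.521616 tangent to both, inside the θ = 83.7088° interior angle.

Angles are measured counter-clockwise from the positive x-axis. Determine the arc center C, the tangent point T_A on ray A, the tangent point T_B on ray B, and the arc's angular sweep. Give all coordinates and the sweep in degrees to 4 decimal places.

center=(31.3522,-36.8535) T_A=(23.8345,-36.6111) T_B=(32.4170,-29.4077) sweep=96.2912

bisector direction at 310.0073° = (0.642885,-0.765963)
center distance |VC| = r/sin(θ/2) = 7.521616/sin(41.8544°) = 11.272730
C = V + |VC|·bis = (31.3522,-36.8535)
T_A = V + ((C−V)·d_A)·d_A = V + 8.3964·d_A = (23.8345,-36.6111)
T_B = V + ((C−V)·d_B)·d_B = V + 8.3964·d_B = (32.4170,-29.4077)
sweep = 180° − θ = 96.2912°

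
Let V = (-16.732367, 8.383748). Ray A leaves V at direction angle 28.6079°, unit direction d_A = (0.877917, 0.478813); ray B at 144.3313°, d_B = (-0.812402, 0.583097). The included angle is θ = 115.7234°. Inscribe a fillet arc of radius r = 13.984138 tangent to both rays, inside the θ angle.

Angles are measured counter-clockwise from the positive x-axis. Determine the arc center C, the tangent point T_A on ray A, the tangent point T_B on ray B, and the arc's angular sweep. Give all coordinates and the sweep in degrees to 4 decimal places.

bisector direction at 86.4696° = (0.061578,0.998102)
center distance |VC| = r/sin(θ/2) = 13.984138/sin(57.8617°) = 16.514751
C = V + |VC|·bis = (-15.7154,24.8672)
T_A = V + ((C−V)·d_A)·d_A = V + 8.7853·d_A = (-9.0196,12.5902)
T_B = V + ((C−V)·d_B)·d_B = V + 8.7853·d_B = (-23.8695,13.5064)
sweep = 180° − θ = 64.2766°

center=(-15.7154,24.8672) T_A=(-9.0196,12.5902) T_B=(-23.8695,13.5064) sweep=64.2766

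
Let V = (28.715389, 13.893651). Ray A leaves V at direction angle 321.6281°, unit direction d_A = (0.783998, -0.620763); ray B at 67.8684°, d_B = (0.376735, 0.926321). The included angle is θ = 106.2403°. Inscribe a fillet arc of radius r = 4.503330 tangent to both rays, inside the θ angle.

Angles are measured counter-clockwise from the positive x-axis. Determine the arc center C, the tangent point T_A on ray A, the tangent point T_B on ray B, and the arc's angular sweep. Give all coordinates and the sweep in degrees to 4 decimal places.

center=(34.1598,15.3269) T_A=(31.3643,11.7963) T_B=(29.9883,17.0234) sweep=73.7597

bisector direction at 14.7482° = (0.967054,0.254572)
center distance |VC| = r/sin(θ/2) = 4.503330/sin(53.1202°) = 5.629896
C = V + |VC|·bis = (34.1598,15.3269)
T_A = V + ((C−V)·d_A)·d_A = V + 3.3787·d_A = (31.3643,11.7963)
T_B = V + ((C−V)·d_B)·d_B = V + 3.3787·d_B = (29.9883,17.0234)
sweep = 180° − θ = 73.7597°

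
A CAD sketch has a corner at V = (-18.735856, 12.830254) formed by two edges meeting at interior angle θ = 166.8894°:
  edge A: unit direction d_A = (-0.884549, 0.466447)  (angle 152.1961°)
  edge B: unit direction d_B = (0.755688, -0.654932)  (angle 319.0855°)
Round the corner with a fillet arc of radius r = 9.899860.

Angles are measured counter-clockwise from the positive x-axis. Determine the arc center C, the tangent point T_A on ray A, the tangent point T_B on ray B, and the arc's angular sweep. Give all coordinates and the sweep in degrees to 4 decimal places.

center=(-24.3599,4.6040) T_A=(-19.7421,13.3609) T_B=(-17.8762,12.0852) sweep=13.1106

bisector direction at 235.6408° = (-0.564379,-0.825516)
center distance |VC| = r/sin(θ/2) = 9.899860/sin(83.4447°) = 9.965010
C = V + |VC|·bis = (-24.3599,4.6040)
T_A = V + ((C−V)·d_A)·d_A = V + 1.1376·d_A = (-19.7421,13.3609)
T_B = V + ((C−V)·d_B)·d_B = V + 1.1376·d_B = (-17.8762,12.0852)
sweep = 180° − θ = 13.1106°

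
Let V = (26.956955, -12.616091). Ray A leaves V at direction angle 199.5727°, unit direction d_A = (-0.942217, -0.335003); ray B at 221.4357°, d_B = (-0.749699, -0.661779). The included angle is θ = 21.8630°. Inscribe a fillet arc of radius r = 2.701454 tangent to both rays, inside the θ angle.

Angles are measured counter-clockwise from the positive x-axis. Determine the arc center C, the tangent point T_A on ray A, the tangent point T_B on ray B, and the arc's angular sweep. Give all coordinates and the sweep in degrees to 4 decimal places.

bisector direction at 210.5042° = (-0.861592,-0.507602)
center distance |VC| = r/sin(θ/2) = 2.701454/sin(10.9315°) = 14.245525
C = V + |VC|·bis = (14.6831,-19.8471)
T_A = V + ((C−V)·d_A)·d_A = V + 13.9870·d_A = (13.7781,-17.3018)
T_B = V + ((C−V)·d_B)·d_B = V + 13.9870·d_B = (16.4709,-21.8724)
sweep = 180° − θ = 158.1370°

center=(14.6831,-19.8471) T_A=(13.7781,-17.3018) T_B=(16.4709,-21.8724) sweep=158.1370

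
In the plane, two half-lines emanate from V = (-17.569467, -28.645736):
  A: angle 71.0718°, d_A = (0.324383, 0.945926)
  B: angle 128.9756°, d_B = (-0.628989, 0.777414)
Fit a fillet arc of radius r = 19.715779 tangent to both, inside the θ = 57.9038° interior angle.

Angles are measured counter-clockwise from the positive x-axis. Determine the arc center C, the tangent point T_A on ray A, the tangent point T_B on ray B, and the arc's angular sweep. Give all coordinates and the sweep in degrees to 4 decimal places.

center=(-24.6585,11.4613) T_A=(-6.0089,5.0659) T_B=(-39.9859,-0.9397) sweep=122.0962

bisector direction at 100.0237° = (-0.174056,0.984736)
center distance |VC| = r/sin(θ/2) = 19.715779/sin(28.9519°) = 40.728752
C = V + |VC|·bis = (-24.6585,11.4613)
T_A = V + ((C−V)·d_A)·d_A = V + 35.6387·d_A = (-6.0089,5.0659)
T_B = V + ((C−V)·d_B)·d_B = V + 35.6387·d_B = (-39.9859,-0.9397)
sweep = 180° − θ = 122.0962°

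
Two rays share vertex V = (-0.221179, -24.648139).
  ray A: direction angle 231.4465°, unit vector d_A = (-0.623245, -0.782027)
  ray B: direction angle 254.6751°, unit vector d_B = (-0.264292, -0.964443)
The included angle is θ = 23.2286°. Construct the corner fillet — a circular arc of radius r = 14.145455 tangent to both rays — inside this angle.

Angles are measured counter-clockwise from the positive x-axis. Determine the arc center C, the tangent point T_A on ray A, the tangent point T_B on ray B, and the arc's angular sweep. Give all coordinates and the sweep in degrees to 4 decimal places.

bisector direction at 243.0608° = (-0.453045,-0.891488)
center distance |VC| = r/sin(θ/2) = 14.145455/sin(11.6143°) = 70.262698
C = V + |VC|·bis = (-32.0533,-87.2865)
T_A = V + ((C−V)·d_A)·d_A = V + 68.8241·d_A = (-43.1154,-78.4704)
T_B = V + ((C−V)·d_B)·d_B = V + 68.8241·d_B = (-18.4108,-91.0250)
sweep = 180° − θ = 156.7714°

center=(-32.0533,-87.2865) T_A=(-43.1154,-78.4704) T_B=(-18.4108,-91.0250) sweep=156.7714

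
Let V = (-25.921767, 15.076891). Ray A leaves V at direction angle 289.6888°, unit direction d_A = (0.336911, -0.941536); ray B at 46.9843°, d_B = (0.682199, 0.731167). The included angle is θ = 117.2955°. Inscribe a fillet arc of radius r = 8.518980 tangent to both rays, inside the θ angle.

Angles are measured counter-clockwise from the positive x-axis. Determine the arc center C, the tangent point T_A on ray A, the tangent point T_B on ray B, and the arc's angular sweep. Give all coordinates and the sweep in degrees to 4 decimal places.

center=(-16.1522,13.0602) T_A=(-24.1731,10.1901) T_B=(-22.3810,18.8718) sweep=62.7045

bisector direction at 348.3366° = (0.979352,-0.202163)
center distance |VC| = r/sin(θ/2) = 8.518980/sin(58.6478°) = 9.975565
C = V + |VC|·bis = (-16.1522,13.0602)
T_A = V + ((C−V)·d_A)·d_A = V + 5.1903·d_A = (-24.1731,10.1901)
T_B = V + ((C−V)·d_B)·d_B = V + 5.1903·d_B = (-22.3810,18.8718)
sweep = 180° − θ = 62.7045°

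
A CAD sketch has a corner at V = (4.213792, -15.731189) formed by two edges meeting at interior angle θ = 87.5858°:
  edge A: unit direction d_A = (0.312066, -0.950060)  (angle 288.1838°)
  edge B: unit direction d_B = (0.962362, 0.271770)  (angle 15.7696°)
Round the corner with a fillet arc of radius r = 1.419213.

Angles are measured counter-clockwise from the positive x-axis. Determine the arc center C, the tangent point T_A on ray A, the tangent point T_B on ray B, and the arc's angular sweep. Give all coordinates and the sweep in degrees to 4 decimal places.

bisector direction at 331.9767° = (0.882757,-0.469831)
center distance |VC| = r/sin(θ/2) = 1.419213/sin(43.7929°) = 2.050727
C = V + |VC|·bis = (6.0241,-16.6947)
T_A = V + ((C−V)·d_A)·d_A = V + 1.4803·d_A = (4.6757,-17.1376)
T_B = V + ((C−V)·d_B)·d_B = V + 1.4803·d_B = (5.6384,-15.3289)
sweep = 180° − θ = 92.4142°

center=(6.0241,-16.6947) T_A=(4.6757,-17.1376) T_B=(5.6384,-15.3289) sweep=92.4142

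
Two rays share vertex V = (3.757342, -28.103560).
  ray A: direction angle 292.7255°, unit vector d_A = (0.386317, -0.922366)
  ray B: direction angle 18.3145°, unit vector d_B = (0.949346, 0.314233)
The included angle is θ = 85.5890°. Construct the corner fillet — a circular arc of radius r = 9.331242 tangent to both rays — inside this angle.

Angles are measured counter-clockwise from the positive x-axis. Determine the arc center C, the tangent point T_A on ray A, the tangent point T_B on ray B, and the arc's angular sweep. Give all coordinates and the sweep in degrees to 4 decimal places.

center=(16.2578,-33.7951) T_A=(7.6509,-37.3999) T_B=(13.3256,-24.9365) sweep=94.4110

bisector direction at 335.5200° = (0.910106,-0.414376)
center distance |VC| = r/sin(θ/2) = 9.331242/sin(42.7945°) = 13.735122
C = V + |VC|·bis = (16.2578,-33.7951)
T_A = V + ((C−V)·d_A)·d_A = V + 10.0788·d_A = (7.6509,-37.3999)
T_B = V + ((C−V)·d_B)·d_B = V + 10.0788·d_B = (13.3256,-24.9365)
sweep = 180° − θ = 94.4110°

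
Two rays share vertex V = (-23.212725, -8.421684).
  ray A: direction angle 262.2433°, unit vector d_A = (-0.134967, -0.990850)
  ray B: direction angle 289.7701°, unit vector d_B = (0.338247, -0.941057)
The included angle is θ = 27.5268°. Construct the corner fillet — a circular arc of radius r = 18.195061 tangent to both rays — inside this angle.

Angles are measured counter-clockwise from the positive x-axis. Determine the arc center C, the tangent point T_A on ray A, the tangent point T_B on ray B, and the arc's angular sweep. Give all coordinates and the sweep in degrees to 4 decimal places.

bisector direction at 276.0067° = (0.104645,-0.994510)
center distance |VC| = r/sin(θ/2) = 18.195061/sin(13.7634°) = 76.477774
C = V + |VC|·bis = (-15.2097,-84.4796)
T_A = V + ((C−V)·d_A)·d_A = V + 74.2818·d_A = (-33.2383,-82.0238)
T_B = V + ((C−V)·d_B)·d_B = V + 74.2818·d_B = (1.9129,-78.3251)
sweep = 180° − θ = 152.4732°

center=(-15.2097,-84.4796) T_A=(-33.2383,-82.0238) T_B=(1.9129,-78.3251) sweep=152.4732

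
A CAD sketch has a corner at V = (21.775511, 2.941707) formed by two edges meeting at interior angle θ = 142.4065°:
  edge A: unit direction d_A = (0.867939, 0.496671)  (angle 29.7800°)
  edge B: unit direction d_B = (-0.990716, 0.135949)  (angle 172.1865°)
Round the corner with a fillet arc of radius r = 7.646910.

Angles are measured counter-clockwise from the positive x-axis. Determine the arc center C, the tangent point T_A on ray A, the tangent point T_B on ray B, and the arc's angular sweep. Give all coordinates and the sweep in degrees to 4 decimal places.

bisector direction at 100.9832° = (-0.190522,0.981683)
center distance |VC| = r/sin(θ/2) = 7.646910/sin(71.2032°) = 8.077714
C = V + |VC|·bis = (20.2365,10.8715)
T_A = V + ((C−V)·d_A)·d_A = V + 2.6027·d_A = (24.0345,4.2344)
T_B = V + ((C−V)·d_B)·d_B = V + 2.6027·d_B = (19.1969,3.2955)
sweep = 180° − θ = 37.5935°

center=(20.2365,10.8715) T_A=(24.0345,4.2344) T_B=(19.1969,3.2955) sweep=37.5935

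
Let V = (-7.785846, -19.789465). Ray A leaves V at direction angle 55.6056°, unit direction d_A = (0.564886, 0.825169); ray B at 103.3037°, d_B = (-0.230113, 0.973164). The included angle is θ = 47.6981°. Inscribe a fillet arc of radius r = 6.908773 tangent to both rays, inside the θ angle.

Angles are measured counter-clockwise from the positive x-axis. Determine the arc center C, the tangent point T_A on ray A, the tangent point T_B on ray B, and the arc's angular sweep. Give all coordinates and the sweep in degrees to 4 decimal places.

bisector direction at 79.4547° = (0.183014,0.983110)
center distance |VC| = r/sin(θ/2) = 6.908773/sin(23.8490°) = 17.087032
C = V + |VC|·bis = (-4.6587,-2.9910)
T_A = V + ((C−V)·d_A)·d_A = V + 15.6280·d_A = (1.0422,-6.8937)
T_B = V + ((C−V)·d_B)·d_B = V + 15.6280·d_B = (-11.3821,-4.5808)
sweep = 180° − θ = 132.3019°

center=(-4.6587,-2.9910) T_A=(1.0422,-6.8937) T_B=(-11.3821,-4.5808) sweep=132.3019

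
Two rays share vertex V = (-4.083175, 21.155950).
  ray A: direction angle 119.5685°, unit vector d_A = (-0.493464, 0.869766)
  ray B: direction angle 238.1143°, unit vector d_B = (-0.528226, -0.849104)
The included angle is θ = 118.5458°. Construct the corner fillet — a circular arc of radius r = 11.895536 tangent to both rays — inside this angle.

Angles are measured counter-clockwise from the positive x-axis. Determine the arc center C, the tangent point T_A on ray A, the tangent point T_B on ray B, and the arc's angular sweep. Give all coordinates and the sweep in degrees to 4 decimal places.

center=(-17.9186,21.4358) T_A=(-7.5723,27.3058) T_B=(-7.8181,15.1522) sweep=61.4542

bisector direction at 178.8414° = (-0.999796,0.020220)
center distance |VC| = r/sin(θ/2) = 11.895536/sin(59.2729°) = 13.838283
C = V + |VC|·bis = (-17.9186,21.4358)
T_A = V + ((C−V)·d_A)·d_A = V + 7.0707·d_A = (-7.5723,27.3058)
T_B = V + ((C−V)·d_B)·d_B = V + 7.0707·d_B = (-7.8181,15.1522)
sweep = 180° − θ = 61.4542°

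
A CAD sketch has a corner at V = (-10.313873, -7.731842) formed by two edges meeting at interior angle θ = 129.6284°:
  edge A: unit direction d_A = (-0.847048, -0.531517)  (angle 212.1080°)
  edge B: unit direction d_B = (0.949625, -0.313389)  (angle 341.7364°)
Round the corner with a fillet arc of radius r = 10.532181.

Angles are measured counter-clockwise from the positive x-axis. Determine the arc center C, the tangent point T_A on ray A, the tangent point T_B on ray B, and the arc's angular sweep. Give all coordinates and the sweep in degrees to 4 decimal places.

bisector direction at 276.9222° = (0.120521,-0.992711)
center distance |VC| = r/sin(θ/2) = 10.532181/sin(64.8142°) = 11.638637
C = V + |VC|·bis = (-8.9112,-19.2856)
T_A = V + ((C−V)·d_A)·d_A = V + 4.9529·d_A = (-14.5092,-10.3644)
T_B = V + ((C−V)·d_B)·d_B = V + 4.9529·d_B = (-5.6105,-9.2840)
sweep = 180° − θ = 50.3716°

center=(-8.9112,-19.2856) T_A=(-14.5092,-10.3644) T_B=(-5.6105,-9.2840) sweep=50.3716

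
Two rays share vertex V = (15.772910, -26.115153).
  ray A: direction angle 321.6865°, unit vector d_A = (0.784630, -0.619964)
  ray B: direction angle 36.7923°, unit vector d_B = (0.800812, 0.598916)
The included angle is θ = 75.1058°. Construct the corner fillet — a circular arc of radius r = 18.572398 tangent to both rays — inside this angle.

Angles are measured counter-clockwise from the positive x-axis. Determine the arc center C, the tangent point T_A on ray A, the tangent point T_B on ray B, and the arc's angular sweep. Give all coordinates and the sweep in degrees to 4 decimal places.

bisector direction at 359.2394° = (0.999912,-0.013275)
center distance |VC| = r/sin(θ/2) = 18.572398/sin(37.5529°) = 30.471848
C = V + |VC|·bis = (46.2421,-26.5197)
T_A = V + ((C−V)·d_A)·d_A = V + 24.1578·d_A = (34.7279,-41.0921)
T_B = V + ((C−V)·d_B)·d_B = V + 24.1578·d_B = (35.1188,-11.6467)
sweep = 180° − θ = 104.8942°

center=(46.2421,-26.5197) T_A=(34.7279,-41.0921) T_B=(35.1188,-11.6467) sweep=104.8942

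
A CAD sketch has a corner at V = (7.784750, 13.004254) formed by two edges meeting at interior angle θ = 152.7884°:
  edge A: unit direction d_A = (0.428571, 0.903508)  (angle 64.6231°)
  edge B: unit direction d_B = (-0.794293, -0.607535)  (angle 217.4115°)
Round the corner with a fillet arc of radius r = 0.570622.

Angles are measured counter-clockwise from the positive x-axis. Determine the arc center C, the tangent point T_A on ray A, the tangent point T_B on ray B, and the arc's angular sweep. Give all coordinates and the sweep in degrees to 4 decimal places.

center=(7.3284,13.3736) T_A=(7.8439,13.1290) T_B=(7.6751,12.9203) sweep=27.2116

bisector direction at 141.0173° = (-0.777336,0.629086)
center distance |VC| = r/sin(θ/2) = 0.570622/sin(76.3942°) = 0.587098
C = V + |VC|·bis = (7.3284,13.3736)
T_A = V + ((C−V)·d_A)·d_A = V + 0.1381·d_A = (7.8439,13.1290)
T_B = V + ((C−V)·d_B)·d_B = V + 0.1381·d_B = (7.6751,12.9203)
sweep = 180° − θ = 27.2116°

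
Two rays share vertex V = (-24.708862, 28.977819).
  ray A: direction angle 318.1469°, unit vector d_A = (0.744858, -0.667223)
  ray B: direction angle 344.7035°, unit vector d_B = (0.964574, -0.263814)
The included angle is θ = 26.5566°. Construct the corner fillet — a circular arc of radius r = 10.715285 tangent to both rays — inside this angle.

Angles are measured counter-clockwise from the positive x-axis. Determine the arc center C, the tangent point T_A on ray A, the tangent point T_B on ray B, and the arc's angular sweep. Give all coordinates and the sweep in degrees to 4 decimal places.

bisector direction at 331.4252° = (0.878193,-0.478306)
center distance |VC| = r/sin(θ/2) = 10.715285/sin(13.2783°) = 46.652872
C = V + |VC|·bis = (16.2614,6.6635)
T_A = V + ((C−V)·d_A)·d_A = V + 45.4057·d_A = (9.1119,-1.3179)
T_B = V + ((C−V)·d_B)·d_B = V + 45.4057·d_B = (19.0882,16.9992)
sweep = 180° − θ = 153.4434°

center=(16.2614,6.6635) T_A=(9.1119,-1.3179) T_B=(19.0882,16.9992) sweep=153.4434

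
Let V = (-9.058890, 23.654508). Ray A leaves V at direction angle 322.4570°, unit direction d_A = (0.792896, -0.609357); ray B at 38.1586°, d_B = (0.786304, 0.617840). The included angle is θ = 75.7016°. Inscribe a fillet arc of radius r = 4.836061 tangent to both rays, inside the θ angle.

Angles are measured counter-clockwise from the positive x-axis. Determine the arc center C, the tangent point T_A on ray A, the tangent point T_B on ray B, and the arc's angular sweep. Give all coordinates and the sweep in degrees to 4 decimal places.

center=(-1.1776,23.6968) T_A=(-4.1245,19.8624) T_B=(-4.1656,27.4995) sweep=104.2984

bisector direction at 0.3078° = (0.999986,0.005372)
center distance |VC| = r/sin(θ/2) = 4.836061/sin(37.8508°) = 7.881360
C = V + |VC|·bis = (-1.1776,23.6968)
T_A = V + ((C−V)·d_A)·d_A = V + 6.2232·d_A = (-4.1245,19.8624)
T_B = V + ((C−V)·d_B)·d_B = V + 6.2232·d_B = (-4.1656,27.4995)
sweep = 180° − θ = 104.2984°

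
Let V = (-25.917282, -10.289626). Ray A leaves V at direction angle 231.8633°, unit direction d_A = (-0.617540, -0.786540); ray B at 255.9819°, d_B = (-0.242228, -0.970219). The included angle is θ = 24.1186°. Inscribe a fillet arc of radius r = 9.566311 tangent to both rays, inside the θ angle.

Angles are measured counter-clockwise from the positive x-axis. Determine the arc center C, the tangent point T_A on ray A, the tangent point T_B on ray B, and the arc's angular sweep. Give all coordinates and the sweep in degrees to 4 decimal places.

bisector direction at 243.9226° = (-0.439585,-0.898201)
center distance |VC| = r/sin(θ/2) = 9.566311/sin(12.0593°) = 45.788486
C = V + |VC|·bis = (-46.0452,-51.4169)
T_A = V + ((C−V)·d_A)·d_A = V + 44.7780·d_A = (-53.5695,-45.5093)
T_B = V + ((C−V)·d_B)·d_B = V + 44.7780·d_B = (-36.7638,-53.7341)
sweep = 180° − θ = 155.8814°

center=(-46.0452,-51.4169) T_A=(-53.5695,-45.5093) T_B=(-36.7638,-53.7341) sweep=155.8814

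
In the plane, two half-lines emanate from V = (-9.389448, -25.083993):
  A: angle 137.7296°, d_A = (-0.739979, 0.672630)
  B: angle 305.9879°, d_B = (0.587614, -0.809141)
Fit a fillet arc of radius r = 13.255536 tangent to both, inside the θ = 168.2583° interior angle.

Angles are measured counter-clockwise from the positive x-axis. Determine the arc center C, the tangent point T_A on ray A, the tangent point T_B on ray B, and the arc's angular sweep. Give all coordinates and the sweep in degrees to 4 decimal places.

center=(-19.3141,-33.9760) T_A=(-10.3980,-24.1672) T_B=(-8.5885,-26.1869) sweep=11.7417

bisector direction at 221.8587° = (-0.744792,-0.667297)
center distance |VC| = r/sin(θ/2) = 13.255536/sin(84.1291°) = 13.325428
C = V + |VC|·bis = (-19.3141,-33.9760)
T_A = V + ((C−V)·d_A)·d_A = V + 1.3630·d_A = (-10.3980,-24.1672)
T_B = V + ((C−V)·d_B)·d_B = V + 1.3630·d_B = (-8.5885,-26.1869)
sweep = 180° − θ = 11.7417°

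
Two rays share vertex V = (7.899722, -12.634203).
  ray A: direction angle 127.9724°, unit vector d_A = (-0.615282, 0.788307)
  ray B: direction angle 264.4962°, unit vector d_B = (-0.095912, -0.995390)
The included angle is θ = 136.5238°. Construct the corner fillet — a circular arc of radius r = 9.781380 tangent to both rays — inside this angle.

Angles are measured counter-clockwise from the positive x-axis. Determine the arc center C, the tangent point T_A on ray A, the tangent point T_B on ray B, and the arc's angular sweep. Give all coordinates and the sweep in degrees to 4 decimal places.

center=(-2.2106,-15.5781) T_A=(5.5001,-9.5598) T_B=(7.5257,-16.5162) sweep=43.4762

bisector direction at 196.2343° = (-0.960126,-0.279566)
center distance |VC| = r/sin(θ/2) = 9.781380/sin(68.2619°) = 10.530221
C = V + |VC|·bis = (-2.2106,-15.5781)
T_A = V + ((C−V)·d_A)·d_A = V + 3.9000·d_A = (5.5001,-9.5598)
T_B = V + ((C−V)·d_B)·d_B = V + 3.9000·d_B = (7.5257,-16.5162)
sweep = 180° − θ = 43.4762°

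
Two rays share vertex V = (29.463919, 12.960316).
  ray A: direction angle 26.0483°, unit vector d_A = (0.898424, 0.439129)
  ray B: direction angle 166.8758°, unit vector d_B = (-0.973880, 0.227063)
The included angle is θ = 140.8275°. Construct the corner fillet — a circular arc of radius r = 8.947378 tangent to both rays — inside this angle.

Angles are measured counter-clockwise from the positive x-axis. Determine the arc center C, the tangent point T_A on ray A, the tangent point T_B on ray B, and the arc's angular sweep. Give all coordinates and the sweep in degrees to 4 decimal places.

bisector direction at 96.4620° = (-0.112545,0.993647)
center distance |VC| = r/sin(θ/2) = 8.947378/sin(70.4137°) = 9.496888
C = V + |VC|·bis = (28.3951,22.3969)
T_A = V + ((C−V)·d_A)·d_A = V + 3.1836·d_A = (32.3241,14.3583)
T_B = V + ((C−V)·d_B)·d_B = V + 3.1836·d_B = (26.3635,13.6832)
sweep = 180° − θ = 39.1725°

center=(28.3951,22.3969) T_A=(32.3241,14.3583) T_B=(26.3635,13.6832) sweep=39.1725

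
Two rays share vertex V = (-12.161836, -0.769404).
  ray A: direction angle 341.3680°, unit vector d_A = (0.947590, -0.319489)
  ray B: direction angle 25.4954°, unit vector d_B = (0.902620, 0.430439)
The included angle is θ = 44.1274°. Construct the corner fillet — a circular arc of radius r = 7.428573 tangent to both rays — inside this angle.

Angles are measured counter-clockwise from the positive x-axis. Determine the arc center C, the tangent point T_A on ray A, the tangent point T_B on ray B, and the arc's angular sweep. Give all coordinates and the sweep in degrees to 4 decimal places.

center=(7.5786,0.4144) T_A=(5.2053,-6.6249) T_B=(4.3811,7.1195) sweep=135.8726

bisector direction at 3.4317° = (0.998207,0.059859)
center distance |VC| = r/sin(θ/2) = 7.428573/sin(22.0637°) = 19.775926
C = V + |VC|·bis = (7.5786,0.4144)
T_A = V + ((C−V)·d_A)·d_A = V + 18.3277·d_A = (5.2053,-6.6249)
T_B = V + ((C−V)·d_B)·d_B = V + 18.3277·d_B = (4.3811,7.1195)
sweep = 180° − θ = 135.8726°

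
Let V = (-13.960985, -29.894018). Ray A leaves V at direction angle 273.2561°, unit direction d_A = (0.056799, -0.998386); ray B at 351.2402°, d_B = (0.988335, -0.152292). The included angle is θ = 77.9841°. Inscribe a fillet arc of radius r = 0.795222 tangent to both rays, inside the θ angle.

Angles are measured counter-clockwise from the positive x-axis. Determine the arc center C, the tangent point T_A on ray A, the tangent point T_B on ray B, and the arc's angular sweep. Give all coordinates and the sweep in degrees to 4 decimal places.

center=(-13.1113,-30.8296) T_A=(-13.9052,-30.8747) T_B=(-12.9901,-30.0436) sweep=102.0159

bisector direction at 312.2481° = (0.672343,-0.740240)
center distance |VC| = r/sin(θ/2) = 0.795222/sin(38.9920°) = 1.263837
C = V + |VC|·bis = (-13.1113,-30.8296)
T_A = V + ((C−V)·d_A)·d_A = V + 0.9823·d_A = (-13.9052,-30.8747)
T_B = V + ((C−V)·d_B)·d_B = V + 0.9823·d_B = (-12.9901,-30.0436)
sweep = 180° − θ = 102.0159°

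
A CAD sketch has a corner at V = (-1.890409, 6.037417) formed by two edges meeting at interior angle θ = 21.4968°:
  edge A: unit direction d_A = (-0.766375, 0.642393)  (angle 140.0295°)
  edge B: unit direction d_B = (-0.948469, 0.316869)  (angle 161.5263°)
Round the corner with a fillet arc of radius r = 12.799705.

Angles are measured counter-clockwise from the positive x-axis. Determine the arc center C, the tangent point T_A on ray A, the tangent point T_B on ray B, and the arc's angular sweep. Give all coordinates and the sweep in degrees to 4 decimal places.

center=(-61.7882,39.5435) T_A=(-53.5658,49.3529) T_B=(-65.8440,27.4034) sweep=158.5032

bisector direction at 150.7779° = (-0.872734,0.488196)
center distance |VC| = r/sin(θ/2) = 12.799705/sin(10.7484°) = 68.632377
C = V + |VC|·bis = (-61.7882,39.5435)
T_A = V + ((C−V)·d_A)·d_A = V + 67.4283·d_A = (-53.5658,49.3529)
T_B = V + ((C−V)·d_B)·d_B = V + 67.4283·d_B = (-65.8440,27.4034)
sweep = 180° − θ = 158.5032°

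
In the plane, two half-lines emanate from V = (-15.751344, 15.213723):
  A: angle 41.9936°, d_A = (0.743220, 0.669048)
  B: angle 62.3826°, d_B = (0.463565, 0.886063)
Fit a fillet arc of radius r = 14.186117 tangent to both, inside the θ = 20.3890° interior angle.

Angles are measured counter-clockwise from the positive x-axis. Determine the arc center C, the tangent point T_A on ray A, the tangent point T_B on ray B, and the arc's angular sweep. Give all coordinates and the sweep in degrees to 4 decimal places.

center=(33.3875,78.5360) T_A=(42.8787,67.9926) T_B=(20.8177,85.1122) sweep=159.6110

bisector direction at 52.1881° = (0.613071,0.790028)
center distance |VC| = r/sin(θ/2) = 14.186117/sin(10.1945°) = 80.151963
C = V + |VC|·bis = (33.3875,78.5360)
T_A = V + ((C−V)·d_A)·d_A = V + 78.8866·d_A = (42.8787,67.9926)
T_B = V + ((C−V)·d_B)·d_B = V + 78.8866·d_B = (20.8177,85.1122)
sweep = 180° − θ = 159.6110°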